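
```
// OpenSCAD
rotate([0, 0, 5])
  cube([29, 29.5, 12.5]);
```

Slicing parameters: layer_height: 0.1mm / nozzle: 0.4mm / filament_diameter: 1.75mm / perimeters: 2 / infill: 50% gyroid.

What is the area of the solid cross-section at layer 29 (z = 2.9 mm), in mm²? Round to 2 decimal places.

855.50 mm²

At z = 2.9 mm: the cube (footprint 29×29.5) is included at this height (area 855.50 mm²); (rotated 5° about Z; rotation is an isometry so areas/perimeters/island counts are preserved). Overall, the cross-section is a single solid region. Net area = 855.50 mm².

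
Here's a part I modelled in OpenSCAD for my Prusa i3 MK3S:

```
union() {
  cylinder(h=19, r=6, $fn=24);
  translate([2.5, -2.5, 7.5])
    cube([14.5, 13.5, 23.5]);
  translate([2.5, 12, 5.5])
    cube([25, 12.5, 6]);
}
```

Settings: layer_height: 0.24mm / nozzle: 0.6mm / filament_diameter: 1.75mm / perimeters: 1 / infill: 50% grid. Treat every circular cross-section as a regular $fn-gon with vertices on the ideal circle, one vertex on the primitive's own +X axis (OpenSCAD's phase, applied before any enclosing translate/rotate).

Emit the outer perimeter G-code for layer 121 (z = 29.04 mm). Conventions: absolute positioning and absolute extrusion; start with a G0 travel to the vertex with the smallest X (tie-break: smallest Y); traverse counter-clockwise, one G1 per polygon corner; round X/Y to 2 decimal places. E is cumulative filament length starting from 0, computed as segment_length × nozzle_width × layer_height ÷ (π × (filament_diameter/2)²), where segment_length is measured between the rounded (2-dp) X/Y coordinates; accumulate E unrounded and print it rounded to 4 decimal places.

At z = 29.04 mm: the cylinder is not intersected at this z (z outside [0, 19]); the cube at (2.5, -2.5) (footprint 14.5×13.5) is included at this height; the cube at (2.5, 12) is absent (z outside [5.5, 11.5]); Taking the union: only the 14.5×13.5 cube at (2.5, -2.5) is present, so the union is just that shape — 1 connected region. The outline is a single polygon with 4 vertices. Extrusion per mm of travel: 0.6 × 0.24 / (π × 0.875²) = 0.059868. Accumulating E over each segment gives final E = 3.3526.

G0 X2.50 Y-2.50 Z29.04
G1 X17.00 Y-2.50 E0.8681
G1 X17.00 Y11.00 E1.6763
G1 X2.50 Y11.00 E2.5444
G1 X2.50 Y-2.50 E3.3526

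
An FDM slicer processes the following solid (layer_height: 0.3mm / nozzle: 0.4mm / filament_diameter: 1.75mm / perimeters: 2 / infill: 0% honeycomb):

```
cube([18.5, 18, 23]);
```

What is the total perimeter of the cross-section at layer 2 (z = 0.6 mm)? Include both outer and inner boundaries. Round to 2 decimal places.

73.00 mm

At z = 0.6 mm: the 18.5×18 cube contributes its full rectangle (perimeter 73.00 mm). Overall, the cross-section is a single solid region. Total boundary length (outer) = 73.00 mm.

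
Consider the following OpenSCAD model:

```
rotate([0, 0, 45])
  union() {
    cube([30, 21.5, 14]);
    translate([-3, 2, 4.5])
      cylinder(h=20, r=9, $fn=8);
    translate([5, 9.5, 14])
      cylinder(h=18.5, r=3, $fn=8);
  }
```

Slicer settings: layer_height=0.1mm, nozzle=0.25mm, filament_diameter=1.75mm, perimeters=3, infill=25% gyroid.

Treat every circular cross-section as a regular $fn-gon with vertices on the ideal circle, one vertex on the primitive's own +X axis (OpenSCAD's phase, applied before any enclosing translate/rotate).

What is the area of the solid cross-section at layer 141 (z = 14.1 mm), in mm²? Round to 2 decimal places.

253.28 mm²

At z = 14.1 mm: the cube is not intersected at this z (z outside [0, 14]); the cylinder at (-3, 2): section is a regular 8-gon, circumradius r=9 (area = (8/2)·9.000²·sin(360°/8) = 229.10 mm²); the r=3 cylinder at (5, 9.5) gives a regular 8-gon of circumradius 3 (constant along its height) (area = (8/2)·3.000²·sin(360°/8) = 25.46 mm²); Merging all regions: the regions partially overlap — summed areas 254.56 mm² minus the doubly-counted overlap 1.28 mm² gives 253.28 mm² — area = 253.28 mm²; (rotated 45° about Z; rotation is an isometry so areas/perimeters/island counts are preserved). Overall, the cross-section is a single solid region. Net area = 253.28 mm².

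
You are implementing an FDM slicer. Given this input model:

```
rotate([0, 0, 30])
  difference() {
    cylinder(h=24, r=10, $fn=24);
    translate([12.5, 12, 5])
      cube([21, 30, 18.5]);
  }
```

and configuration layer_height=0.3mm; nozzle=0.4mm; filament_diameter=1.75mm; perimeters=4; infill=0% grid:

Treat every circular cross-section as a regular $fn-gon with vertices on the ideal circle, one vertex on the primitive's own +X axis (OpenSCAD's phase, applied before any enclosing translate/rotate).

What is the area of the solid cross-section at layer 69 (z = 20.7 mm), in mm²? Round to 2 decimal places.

310.58 mm²

At z = 20.7 mm: the r=10 cylinder gives a regular 24-gon of circumradius 10 (constant along its height) (area = (24/2)·10.000²·sin(360°/24) = 310.58 mm²); the cube at (12.5, 12) is present — its section is the full 21×30 rectangle (area 630.00 mm²); Subtracting the remaining from the first: starting from the r=10 cylinder (310.58 mm²), the 21×30 cube at (12.5, 12) misses the remaining region (no effect) — area = 310.58 mm²; (rotated 30° about Z; rotation is an isometry so areas/perimeters/island counts are preserved). Overall, the cross-section is a single solid region. Net area = 310.58 mm².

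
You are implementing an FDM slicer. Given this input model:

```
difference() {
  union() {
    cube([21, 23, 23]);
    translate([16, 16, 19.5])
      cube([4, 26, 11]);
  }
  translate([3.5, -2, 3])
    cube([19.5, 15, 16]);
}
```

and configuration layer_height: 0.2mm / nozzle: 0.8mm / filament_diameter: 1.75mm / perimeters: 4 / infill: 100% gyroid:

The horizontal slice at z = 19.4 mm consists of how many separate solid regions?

1

At z = 19.4 mm: the cube is present — its section is the full 21×23 rectangle; the cube at (16, 16) does not reach this height (z outside [19.5, 30.5]); Combining (union): only the 21×23 cube is present, so the union is just that shape — 1 connected region; the cube at (3.5, -2) does not reach this height (z outside [3, 19]); After the difference (first − rest): none of the subtracted shapes is present at this height, so the result so far is unchanged — 1 connected region. The result has 1 disconnected region.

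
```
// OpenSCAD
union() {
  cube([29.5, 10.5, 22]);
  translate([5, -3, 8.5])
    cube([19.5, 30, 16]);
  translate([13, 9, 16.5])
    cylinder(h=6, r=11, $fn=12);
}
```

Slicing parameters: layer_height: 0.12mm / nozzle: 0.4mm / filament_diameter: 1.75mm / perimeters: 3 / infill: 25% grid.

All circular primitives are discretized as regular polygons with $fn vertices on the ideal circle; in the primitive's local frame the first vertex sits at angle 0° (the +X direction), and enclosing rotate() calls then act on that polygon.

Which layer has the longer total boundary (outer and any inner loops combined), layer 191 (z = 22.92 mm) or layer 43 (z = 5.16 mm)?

Layer 191 (z = 22.92): the cube is absent (z outside [0, 22]); the cube at (5, -3) (footprint 19.5×30) is included at this height (perimeter 99.00 mm); the cylinder at (13, 9) does not reach this height (z outside [16.5, 22.5]); Taking the union: only the 19.5×30 cube at (5, -3) is present, so the union is just that shape — boundary = 99.00 mm. So its perimeter = 99.00 mm. Layer 43 (z = 5.16): the cube is present — its section is the full 29.5×10.5 rectangle (perimeter 80.00 mm); the cube at (5, -3) is absent (z outside [8.5, 24.5]); the cylinder at (13, 9) does not reach this height (z outside [16.5, 22.5]); Merging all regions: only the 29.5×10.5 cube is present, so the union is just that shape — boundary = 80.00 mm. So its perimeter = 80.00 mm. Layer 191 is larger (99.00 vs 80.00 mm).

layer 191 (z = 22.92 mm)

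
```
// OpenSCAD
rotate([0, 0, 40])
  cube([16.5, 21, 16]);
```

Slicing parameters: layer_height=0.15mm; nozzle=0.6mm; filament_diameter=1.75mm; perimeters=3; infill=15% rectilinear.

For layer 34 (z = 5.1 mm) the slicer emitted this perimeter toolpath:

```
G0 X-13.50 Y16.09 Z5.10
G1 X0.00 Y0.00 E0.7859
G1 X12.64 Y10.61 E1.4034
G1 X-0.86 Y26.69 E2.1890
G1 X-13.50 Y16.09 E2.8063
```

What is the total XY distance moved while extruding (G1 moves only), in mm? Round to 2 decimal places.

75.00 mm

Sum the Euclidean lengths of each G1 segment: total = 75.00 mm.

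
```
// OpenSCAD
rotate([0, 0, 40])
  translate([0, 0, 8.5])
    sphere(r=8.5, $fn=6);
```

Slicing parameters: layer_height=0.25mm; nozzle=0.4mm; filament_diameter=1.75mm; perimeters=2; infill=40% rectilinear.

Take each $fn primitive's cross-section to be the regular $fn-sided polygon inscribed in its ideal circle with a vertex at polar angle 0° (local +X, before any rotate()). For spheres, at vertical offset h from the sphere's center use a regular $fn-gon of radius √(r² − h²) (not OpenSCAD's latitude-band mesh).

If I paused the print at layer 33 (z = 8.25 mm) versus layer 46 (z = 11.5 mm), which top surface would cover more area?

layer 33 (z = 8.25 mm)

Layer 33 (z = 8.25): the r=8.5 sphere slices to a regular 6-gon of circumradius 8.496 (√(r²−h²) with h=0.25 from center) (area = (6/2)·8.496²·sin(360°/6) = 187.55 mm²); (whole slice rotated 40° about Z — lengths, areas and connectivity unchanged). So its area = 187.55 mm². Layer 46 (z = 11.5): the r=8.5 sphere contributes a regular 6-gon of circumradius √(8.5²−3²) = 7.953 (area = (6/2)·7.953²·sin(360°/6) = 164.33 mm²); (whole slice rotated 40° about Z — lengths, areas and connectivity unchanged). So its area = 164.33 mm². Layer 33 is larger (187.55 vs 164.33 mm²).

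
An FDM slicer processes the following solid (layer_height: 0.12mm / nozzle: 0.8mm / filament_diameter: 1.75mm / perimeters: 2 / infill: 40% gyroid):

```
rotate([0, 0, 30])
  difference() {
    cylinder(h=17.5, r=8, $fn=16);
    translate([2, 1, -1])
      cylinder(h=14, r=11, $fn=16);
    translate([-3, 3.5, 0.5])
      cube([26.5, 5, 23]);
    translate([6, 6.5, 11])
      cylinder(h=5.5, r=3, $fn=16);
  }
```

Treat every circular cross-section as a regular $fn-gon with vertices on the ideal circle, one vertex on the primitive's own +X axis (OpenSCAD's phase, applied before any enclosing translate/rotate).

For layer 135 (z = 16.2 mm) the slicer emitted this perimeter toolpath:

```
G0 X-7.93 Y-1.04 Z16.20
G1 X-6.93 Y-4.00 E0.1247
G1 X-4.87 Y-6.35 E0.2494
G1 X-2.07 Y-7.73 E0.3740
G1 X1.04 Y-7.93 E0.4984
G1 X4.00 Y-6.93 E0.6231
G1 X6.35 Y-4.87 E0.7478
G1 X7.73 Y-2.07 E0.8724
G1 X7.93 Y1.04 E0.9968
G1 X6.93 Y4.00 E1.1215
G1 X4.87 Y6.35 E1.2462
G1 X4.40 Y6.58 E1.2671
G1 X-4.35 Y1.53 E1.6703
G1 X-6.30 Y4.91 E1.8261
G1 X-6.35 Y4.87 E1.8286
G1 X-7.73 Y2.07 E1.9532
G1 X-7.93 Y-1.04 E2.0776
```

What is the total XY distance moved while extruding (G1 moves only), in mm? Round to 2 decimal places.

Sum the Euclidean lengths of each G1 segment: total = 52.05 mm.

52.05 mm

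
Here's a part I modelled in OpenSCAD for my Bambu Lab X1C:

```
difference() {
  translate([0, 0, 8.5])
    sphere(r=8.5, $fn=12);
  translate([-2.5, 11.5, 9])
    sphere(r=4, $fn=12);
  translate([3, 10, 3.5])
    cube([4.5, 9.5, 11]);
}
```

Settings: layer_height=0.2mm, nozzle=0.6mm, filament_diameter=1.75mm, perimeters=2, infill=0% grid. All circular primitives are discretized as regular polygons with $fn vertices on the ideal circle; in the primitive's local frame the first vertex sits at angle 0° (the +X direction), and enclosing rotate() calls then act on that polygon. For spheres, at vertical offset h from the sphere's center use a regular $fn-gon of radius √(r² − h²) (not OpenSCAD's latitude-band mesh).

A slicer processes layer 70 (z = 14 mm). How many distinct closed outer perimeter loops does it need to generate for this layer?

At z = 14 mm: the r=8.5 sphere contributes a regular 12-gon of circumradius √(8.5²−5.5²) = 6.481; the sphere at (-2.5, 11.5) is absent (|z−center|=5.000 > r=4); the cube at (3, 10) is present — its section is the full 4.5×9.5 rectangle; After the difference (first − rest): starting from the r=8.5 sphere, the 4.5×9.5 cube at (3, 10) misses the remaining region (no effect) — 1 connected region. The result has 1 disconnected region.

1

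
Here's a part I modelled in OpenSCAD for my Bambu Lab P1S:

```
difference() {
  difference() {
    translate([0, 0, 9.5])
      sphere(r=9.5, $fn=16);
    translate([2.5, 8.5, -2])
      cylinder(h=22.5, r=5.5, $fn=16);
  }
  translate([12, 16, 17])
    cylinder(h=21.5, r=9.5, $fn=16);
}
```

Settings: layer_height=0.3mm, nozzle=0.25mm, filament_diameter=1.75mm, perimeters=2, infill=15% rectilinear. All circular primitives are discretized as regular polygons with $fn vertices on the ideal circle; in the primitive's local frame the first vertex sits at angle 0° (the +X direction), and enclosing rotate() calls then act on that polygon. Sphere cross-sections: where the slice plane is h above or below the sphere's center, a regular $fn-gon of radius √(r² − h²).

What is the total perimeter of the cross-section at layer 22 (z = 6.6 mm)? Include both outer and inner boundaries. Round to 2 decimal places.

59.21 mm

At z = 6.6 mm: the r=9.5 sphere slices to a regular 16-gon of circumradius 9.047 (√(r²−h²) with h=2.9 from center) (perimeter = 2·16·9.047·sin(180°/16) = 56.48 mm); the r=5.5 cylinder at (2.5, 8.5) contributes a regular 16-gon of circumradius 5.5 (perimeter = 2·16·5.500·sin(180°/16) = 34.34 mm); Taking the first minus the rest: starting from the r=9.5 sphere, the r=5.5 cylinder at (2.5, 8.5) partially overlaps it — only the 41.00 mm² overlap (of its 92.61 mm²) is removed, clipping the outline — boundary = 59.21 mm; the cylinder at (12, 16) is absent (z outside [17, 38.5]); Subtracting the remaining from the first: none of the subtracted shapes is present at this height, so that combined region is unchanged — boundary = 59.21 mm. Overall, the cross-section is a single solid region. Total boundary length (outer) = 59.21 mm.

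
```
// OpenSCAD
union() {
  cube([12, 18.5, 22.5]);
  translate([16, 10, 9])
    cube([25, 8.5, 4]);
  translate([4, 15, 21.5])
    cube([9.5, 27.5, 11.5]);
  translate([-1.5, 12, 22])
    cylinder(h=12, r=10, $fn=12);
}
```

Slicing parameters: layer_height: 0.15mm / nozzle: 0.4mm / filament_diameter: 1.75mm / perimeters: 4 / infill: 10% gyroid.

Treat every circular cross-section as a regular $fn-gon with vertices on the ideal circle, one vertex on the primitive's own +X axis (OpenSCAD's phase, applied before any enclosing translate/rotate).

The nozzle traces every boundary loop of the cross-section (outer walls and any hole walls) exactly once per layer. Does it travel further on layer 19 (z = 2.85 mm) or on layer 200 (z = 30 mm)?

layer 200 (z = 30 mm)

Layer 19 (z = 2.85): the cube (footprint 12×18.5) is included at this height (perimeter 61.00 mm); the cube at (16, 10) is absent (z outside [9, 13]); the cube at (4, 15) does not reach this height (z outside [21.5, 33]); the cylinder at (-1.5, 12) is not intersected at this z (z outside [22, 34]); Merging all regions: only the 12×18.5 cube is present, so the union is just that shape — boundary = 61.00 mm. So its perimeter = 61.00 mm. Layer 200 (z = 30): the cube does not reach this height (z outside [0, 22.5]); the cube at (16, 10) is not intersected at this z (z outside [9, 13]); the cube at (4, 15) is present — its section is the full 9.5×27.5 rectangle (perimeter 74.00 mm); the r=10 cylinder at (-1.5, 12) gives a regular 12-gon of circumradius 10 (constant along its height) (perimeter = 2·12·10.000·sin(180°/12) = 62.12 mm); Merging all regions: the regions partially overlap (shared area 11.85 mm²), so the edge portions inside another operand are dropped and the merged outline is re-measured after clipping — boundary = 120.72 mm. So its perimeter = 120.72 mm. Layer 200 is larger (120.72 vs 61.00 mm).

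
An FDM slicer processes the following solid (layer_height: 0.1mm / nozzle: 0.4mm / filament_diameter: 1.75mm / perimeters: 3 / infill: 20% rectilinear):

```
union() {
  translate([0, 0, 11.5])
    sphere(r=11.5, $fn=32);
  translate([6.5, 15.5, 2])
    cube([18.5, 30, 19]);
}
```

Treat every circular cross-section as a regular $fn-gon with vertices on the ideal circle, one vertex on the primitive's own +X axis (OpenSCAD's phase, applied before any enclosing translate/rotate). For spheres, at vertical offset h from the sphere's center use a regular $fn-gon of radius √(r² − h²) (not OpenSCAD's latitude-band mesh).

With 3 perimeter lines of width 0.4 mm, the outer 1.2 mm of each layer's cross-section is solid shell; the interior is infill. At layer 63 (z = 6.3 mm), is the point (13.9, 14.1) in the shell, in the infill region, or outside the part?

outside

At z = 6.3 mm: the sphere: section is a regular 32-gon, circumradius = √(r²−h²) = √(11.5²−5.2²) = 10.257; the cube at (6.5, 15.5) (footprint 18.5×30) is included at this height; Combining (union): the 2 present regions are separate (no shared area or edge), so areas and boundary lengths simply add and each stays a separate island — 2 connected regions. Overall, the cross-section has 2 separate islands. The nearest boundary edge runs (25.00, 15.50)→(6.50, 15.50); distance from the point to it = 1.40 mm. The point is not inside any of the regions above, so it lies outside the cross-section (1.40 mm from the nearest boundary).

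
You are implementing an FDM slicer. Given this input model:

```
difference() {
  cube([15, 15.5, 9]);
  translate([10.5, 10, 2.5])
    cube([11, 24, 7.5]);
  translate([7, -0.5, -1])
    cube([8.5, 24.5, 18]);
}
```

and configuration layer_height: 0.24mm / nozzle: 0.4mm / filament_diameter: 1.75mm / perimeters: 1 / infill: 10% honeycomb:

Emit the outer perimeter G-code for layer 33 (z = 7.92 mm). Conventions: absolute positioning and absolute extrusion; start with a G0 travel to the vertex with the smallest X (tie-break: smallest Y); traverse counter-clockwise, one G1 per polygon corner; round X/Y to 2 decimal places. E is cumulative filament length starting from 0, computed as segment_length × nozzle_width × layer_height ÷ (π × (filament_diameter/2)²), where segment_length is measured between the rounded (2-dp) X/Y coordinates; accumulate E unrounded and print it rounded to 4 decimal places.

At z = 7.92 mm: the 15×15.5 cube contributes its full rectangle; the 11×24 cube at (10.5, 10) contributes its full rectangle; the cube at (7, -0.5) (footprint 8.5×24.5) is included at this height; After the difference (first − rest): starting from the 15×15.5 cube, the 11×24 cube at (10.5, 10) partially overlaps it — only the 24.75 mm² overlap (of its 264.00 mm²) is removed, clipping the outline; the 8.5×24.5 cube at (7, -0.5) partially overlaps it — only the 99.25 mm² overlap (of its 208.25 mm²) is removed, clipping the outline — 1 connected region. The outline is a single polygon with 4 vertices. Extrusion per mm of travel: 0.4 × 0.24 / (π × 0.875²) = 0.039912. Accumulating E over each segment gives final E = 1.7960.

G0 X0.00 Y0.00 Z7.92
G1 X7.00 Y0.00 E0.2794
G1 X7.00 Y15.50 E0.8980
G1 X0.00 Y15.50 E1.1774
G1 X0.00 Y0.00 E1.7960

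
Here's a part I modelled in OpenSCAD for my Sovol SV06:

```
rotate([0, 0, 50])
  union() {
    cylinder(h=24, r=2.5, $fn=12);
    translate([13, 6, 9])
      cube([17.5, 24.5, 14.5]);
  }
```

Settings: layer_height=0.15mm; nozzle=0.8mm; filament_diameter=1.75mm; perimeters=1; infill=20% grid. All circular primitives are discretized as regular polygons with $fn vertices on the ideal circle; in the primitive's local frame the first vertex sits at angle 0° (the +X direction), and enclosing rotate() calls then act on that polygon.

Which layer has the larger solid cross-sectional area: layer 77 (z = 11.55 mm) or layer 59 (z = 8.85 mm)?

layer 77 (z = 11.55 mm)

Layer 77 (z = 11.55): the r=2.5 cylinder gives a regular 12-gon of circumradius 2.5 (constant along its height) (area = (12/2)·2.500²·sin(360°/12) = 18.75 mm²); the cube at (13, 6) (footprint 17.5×24.5) is included at this height (area 428.75 mm²); Taking the union: the 2 present regions are separate (no shared area or edge), so areas and boundary lengths simply add and each stays a separate island — area = 447.50 mm²; (whole slice rotated 50° about Z — lengths, areas and connectivity unchanged). So its area = 447.50 mm². Layer 59 (z = 8.85): the r=2.5 cylinder contributes a regular 12-gon of circumradius 2.5 (area = (12/2)·2.500²·sin(360°/12) = 18.75 mm²); the cube at (13, 6) is absent (z outside [9, 23.5]); Taking the union: only the r=2.5 cylinder is present, so the union is just that shape — area = 18.75 mm²; (rotated 50° about Z; rotation is an isometry so areas/perimeters/island counts are preserved). So its area = 18.75 mm². Layer 77 is larger (447.50 vs 18.75 mm²).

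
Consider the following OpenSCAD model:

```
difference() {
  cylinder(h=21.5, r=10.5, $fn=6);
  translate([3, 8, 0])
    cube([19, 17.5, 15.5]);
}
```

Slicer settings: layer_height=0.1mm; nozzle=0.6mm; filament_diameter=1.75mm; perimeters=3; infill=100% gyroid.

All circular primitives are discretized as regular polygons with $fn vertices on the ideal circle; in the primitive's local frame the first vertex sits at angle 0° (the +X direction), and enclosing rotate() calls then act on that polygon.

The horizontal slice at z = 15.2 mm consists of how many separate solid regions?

At z = 15.2 mm: the r=10.5 cylinder contributes a regular 6-gon of circumradius 10.5; the cube at (3, 8) (footprint 19×17.5) is included at this height; Taking the first minus the rest: starting from the r=10.5 cylinder, the 19×17.5 cube at (3, 8) partially overlaps it — only the 2.80 mm² overlap (of its 332.50 mm²) is removed, clipping the outline — 1 connected region. The result has 1 disconnected region.

1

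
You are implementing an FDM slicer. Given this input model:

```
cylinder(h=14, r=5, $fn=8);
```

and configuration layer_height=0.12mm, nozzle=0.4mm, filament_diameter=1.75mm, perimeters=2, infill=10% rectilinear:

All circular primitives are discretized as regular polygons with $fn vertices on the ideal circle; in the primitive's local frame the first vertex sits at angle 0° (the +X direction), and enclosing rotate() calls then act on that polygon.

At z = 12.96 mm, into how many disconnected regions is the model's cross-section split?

1

At z = 12.96 mm: the cylinder: section is a regular 8-gon, circumradius r=5. The result has 1 disconnected region.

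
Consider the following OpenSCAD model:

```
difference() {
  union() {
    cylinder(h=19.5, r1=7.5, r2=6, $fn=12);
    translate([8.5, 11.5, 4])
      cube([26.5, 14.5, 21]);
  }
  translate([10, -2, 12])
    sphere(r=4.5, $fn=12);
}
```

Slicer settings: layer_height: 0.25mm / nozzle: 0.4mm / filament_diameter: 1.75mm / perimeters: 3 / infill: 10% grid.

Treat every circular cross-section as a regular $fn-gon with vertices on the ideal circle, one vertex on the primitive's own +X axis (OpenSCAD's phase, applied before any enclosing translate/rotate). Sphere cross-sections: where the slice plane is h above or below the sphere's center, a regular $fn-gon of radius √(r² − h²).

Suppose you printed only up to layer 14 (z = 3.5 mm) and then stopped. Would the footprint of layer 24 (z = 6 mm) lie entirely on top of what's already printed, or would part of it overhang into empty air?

Compare the two slices. At z = 3.5: the cone: at t=0.179 of its height the radius interpolates to r₁+(r₂−r₁)t = 7.231, giving a regular 12-gon of that circumradius (area = (12/2)·7.231²·sin(360°/12) = 156.85 mm²); the cube at (8.5, 11.5) does not reach this height (z outside [4, 25]); Taking the union: only the cone is present, so the union is just that shape — area = 156.85 mm²; the sphere at (10, -2) is absent (|z−center|=8.500 > r=4.5); Taking the first minus the rest: none of the subtracted shapes is present at this height, so the result so far is unchanged — area = 156.85 mm². At z = 6: the cone (r1=7.5→r2=6) has section circumradius 7.038 here — a regular 12-gon (area = (12/2)·7.038²·sin(360°/12) = 148.62 mm²); the cube at (8.5, 11.5) is present — its section is the full 26.5×14.5 rectangle (area 384.25 mm²); Merging all regions: the 2 present regions are separate (no shared area or edge), so areas and boundary lengths simply add and each stays a separate island — area = 532.87 mm²; the sphere at (10, -2) is absent (|z−center|=6.000 > r=4.5); Subtracting the remaining from the first: none of the subtracted shapes is present at this height, so that combined region is unchanged — area = 532.87 mm². Checking containment: at z = 6 the cross-section extends beyond the z = 3.5 cross-section by about 384.25 mm².

part overhangs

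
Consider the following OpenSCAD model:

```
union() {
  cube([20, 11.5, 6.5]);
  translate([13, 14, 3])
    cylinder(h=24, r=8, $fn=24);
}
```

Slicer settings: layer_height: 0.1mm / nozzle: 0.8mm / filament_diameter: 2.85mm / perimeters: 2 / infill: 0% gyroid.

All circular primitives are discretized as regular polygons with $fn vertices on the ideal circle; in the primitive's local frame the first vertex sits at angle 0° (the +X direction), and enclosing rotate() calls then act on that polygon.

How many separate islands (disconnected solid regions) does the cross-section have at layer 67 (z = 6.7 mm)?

1

At z = 6.7 mm: the cube does not reach this height (z outside [0, 6.5]); the r=8 cylinder at (13, 14) contributes a regular 24-gon of circumradius 8; Taking the union: only the r=8 cylinder at (13, 14) is present, so the union is just that shape — 1 connected region. Overall, the cross-section is a single solid region. Island count = 1.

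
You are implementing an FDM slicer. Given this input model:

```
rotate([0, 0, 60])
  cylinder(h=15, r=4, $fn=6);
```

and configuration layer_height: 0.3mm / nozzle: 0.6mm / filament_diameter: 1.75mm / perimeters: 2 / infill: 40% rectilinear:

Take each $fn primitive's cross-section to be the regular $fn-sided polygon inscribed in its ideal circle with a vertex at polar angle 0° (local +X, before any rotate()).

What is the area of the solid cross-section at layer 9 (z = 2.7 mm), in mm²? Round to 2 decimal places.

41.57 mm²

At z = 2.7 mm: the cylinder: section is a regular 6-gon, circumradius r=4 (area = (6/2)·4.000²·sin(360°/6) = 41.57 mm²); (rotated 60° about Z; rotation is an isometry so areas/perimeters/island counts are preserved). Overall, the cross-section is a single solid region. Net area = 41.57 mm².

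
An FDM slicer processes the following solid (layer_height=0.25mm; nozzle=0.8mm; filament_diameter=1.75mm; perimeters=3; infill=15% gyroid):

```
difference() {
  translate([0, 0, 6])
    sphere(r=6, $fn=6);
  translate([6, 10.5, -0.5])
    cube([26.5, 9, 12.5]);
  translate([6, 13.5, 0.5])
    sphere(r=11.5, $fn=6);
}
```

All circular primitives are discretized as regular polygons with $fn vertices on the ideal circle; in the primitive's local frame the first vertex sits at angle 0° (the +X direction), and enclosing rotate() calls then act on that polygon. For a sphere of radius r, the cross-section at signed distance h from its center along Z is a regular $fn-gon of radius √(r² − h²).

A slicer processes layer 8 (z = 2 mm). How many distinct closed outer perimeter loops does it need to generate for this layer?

At z = 2 mm: the r=6 sphere contributes a regular 6-gon of circumradius √(6²−4²) = 4.472; the cube at (6, 10.5) (footprint 26.5×9) is included at this height; the sphere at (6, 13.5): section is a regular 6-gon, circumradius = √(r²−h²) = √(11.5²−1.5²) = 11.402; Subtracting the remaining from the first: starting from the r=6 sphere, the 26.5×9 cube at (6, 10.5) misses the remaining region (no effect); the r=11.5 sphere at (6, 13.5) partially overlaps it — only the 0.51 mm² overlap (of its 337.75 mm²) is removed, clipping the outline — 1 connected region. The result has 1 disconnected region.

1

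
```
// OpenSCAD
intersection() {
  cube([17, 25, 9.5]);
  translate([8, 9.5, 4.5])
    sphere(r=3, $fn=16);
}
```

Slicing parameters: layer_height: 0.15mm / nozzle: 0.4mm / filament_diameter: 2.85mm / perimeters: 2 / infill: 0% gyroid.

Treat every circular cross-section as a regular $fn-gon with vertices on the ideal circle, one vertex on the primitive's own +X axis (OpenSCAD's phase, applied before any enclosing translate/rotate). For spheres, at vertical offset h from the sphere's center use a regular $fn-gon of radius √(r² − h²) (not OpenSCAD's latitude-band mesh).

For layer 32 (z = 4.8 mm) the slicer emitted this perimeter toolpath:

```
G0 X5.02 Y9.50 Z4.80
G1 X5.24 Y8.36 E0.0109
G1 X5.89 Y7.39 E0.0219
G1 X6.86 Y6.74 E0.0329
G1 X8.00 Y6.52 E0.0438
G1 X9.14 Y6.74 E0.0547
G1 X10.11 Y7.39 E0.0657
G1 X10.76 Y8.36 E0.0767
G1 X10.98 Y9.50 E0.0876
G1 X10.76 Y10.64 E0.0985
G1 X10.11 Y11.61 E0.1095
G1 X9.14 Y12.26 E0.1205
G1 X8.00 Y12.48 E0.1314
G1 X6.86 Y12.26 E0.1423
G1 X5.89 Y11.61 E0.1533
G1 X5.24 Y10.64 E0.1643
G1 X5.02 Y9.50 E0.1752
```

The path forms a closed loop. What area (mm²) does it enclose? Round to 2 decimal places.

27.26 mm²

Apply the shoelace formula to the sequence of (X, Y) vertices; enclosed area = 27.26 mm².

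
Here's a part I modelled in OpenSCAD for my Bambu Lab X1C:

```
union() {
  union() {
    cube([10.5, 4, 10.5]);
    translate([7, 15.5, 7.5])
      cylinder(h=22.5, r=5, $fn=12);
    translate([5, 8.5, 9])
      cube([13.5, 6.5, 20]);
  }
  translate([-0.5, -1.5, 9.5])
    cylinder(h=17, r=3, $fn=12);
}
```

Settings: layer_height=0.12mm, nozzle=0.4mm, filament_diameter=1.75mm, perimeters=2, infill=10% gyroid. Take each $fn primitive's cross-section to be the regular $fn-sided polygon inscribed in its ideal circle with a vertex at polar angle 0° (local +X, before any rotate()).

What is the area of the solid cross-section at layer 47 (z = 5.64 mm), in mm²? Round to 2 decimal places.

42.00 mm²

At z = 5.64 mm: the 10.5×4 cube contributes its full rectangle (area 42.00 mm²); the cylinder at (7, 15.5) is not intersected at this z (z outside [7.5, 30]); the cube at (5, 8.5) is not intersected at this z (z outside [9, 29]); Combining (union): only the 10.5×4 cube is present, so the union is just that shape — area = 42.00 mm²; the cylinder at (-0.5, -1.5) is not intersected at this z (z outside [9.5, 26.5]); Merging all regions: only that combined region is present, so the union is just that shape — area = 42.00 mm². Overall, the cross-section is a single solid region. Net area = 42.00 mm².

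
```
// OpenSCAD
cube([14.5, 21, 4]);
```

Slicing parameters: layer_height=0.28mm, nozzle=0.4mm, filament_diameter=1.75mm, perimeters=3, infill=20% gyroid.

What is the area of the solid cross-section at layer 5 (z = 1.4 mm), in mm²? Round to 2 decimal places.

At z = 1.4 mm: the cube (footprint 14.5×21) is included at this height (area 304.50 mm²). Overall, the cross-section is a single solid region. Net area = 304.50 mm².

304.50 mm²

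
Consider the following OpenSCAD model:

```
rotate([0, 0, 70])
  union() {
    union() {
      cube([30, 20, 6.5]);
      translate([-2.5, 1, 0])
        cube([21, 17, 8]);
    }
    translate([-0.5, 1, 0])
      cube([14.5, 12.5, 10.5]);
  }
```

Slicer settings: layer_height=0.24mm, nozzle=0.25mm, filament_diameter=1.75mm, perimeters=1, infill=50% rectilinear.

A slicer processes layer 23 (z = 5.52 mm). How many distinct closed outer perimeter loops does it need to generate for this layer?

1

At z = 5.52 mm: the cube (footprint 30×20) is included at this height; the 21×17 cube at (-2.5, 1) contributes its full rectangle; Combining (union): the regions partially overlap (shared area 314.50 mm²), so overlapping operands fuse into one piece — 1 connected region; the cube at (-0.5, 1) (footprint 14.5×12.5) is included at this height; Taking the union: the 14.5×12.5 cube at (-0.5, 1) lies entirely inside that combined region, so the union is just that combined region — 1 connected region; (whole slice rotated 70° about Z — lengths, areas and connectivity unchanged). The result has 1 disconnected region.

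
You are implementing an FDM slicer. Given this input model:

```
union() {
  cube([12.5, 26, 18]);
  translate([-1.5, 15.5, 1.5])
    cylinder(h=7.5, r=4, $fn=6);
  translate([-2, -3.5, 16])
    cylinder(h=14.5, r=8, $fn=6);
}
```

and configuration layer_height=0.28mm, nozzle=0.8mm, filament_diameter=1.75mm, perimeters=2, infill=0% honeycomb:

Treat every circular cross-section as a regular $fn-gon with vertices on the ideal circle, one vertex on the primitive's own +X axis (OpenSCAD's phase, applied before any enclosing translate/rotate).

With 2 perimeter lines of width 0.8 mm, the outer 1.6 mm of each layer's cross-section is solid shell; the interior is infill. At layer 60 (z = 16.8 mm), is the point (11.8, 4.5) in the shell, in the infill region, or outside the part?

At z = 16.8 mm: the 12.5×26 cube contributes its full rectangle; the cylinder at (-1.5, 15.5) is not intersected at this z (z outside [1.5, 9]); the cylinder at (-2, -3.5): section is a regular 6-gon, circumradius r=8; Combining (union): the regions partially overlap (shared area 10.25 mm²), so overlapping operands fuse into one piece — 1 connected region. Overall, the cross-section is a single solid region. The nearest boundary edge runs (12.50, 26.00)→(12.50, 0.00); distance from the point to it = 0.70 mm. The point is inside the cross-section, 0.70 mm from the nearest boundary — within the 1.6 mm shell band (2 × 0.8).

shell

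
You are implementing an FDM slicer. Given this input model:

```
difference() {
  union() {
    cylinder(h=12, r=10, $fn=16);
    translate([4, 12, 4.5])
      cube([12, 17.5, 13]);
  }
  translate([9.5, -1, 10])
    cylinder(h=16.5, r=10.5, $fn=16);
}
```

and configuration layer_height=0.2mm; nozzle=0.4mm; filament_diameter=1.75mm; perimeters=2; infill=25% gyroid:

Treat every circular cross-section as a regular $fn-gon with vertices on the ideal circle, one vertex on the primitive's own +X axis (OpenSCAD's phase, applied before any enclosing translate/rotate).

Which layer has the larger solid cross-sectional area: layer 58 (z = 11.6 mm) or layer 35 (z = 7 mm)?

layer 35 (z = 7 mm)

Layer 58 (z = 11.6): the cylinder: section is a regular 16-gon, circumradius r=10 (area = (16/2)·10.000²·sin(360°/16) = 306.15 mm²); the cube at (4, 12) (footprint 12×17.5) is included at this height (area 210.00 mm²); Merging all regions: the 2 present regions are separate (no shared area or edge), so areas and boundary lengths simply add and each stays a separate island — area = 516.15 mm²; the r=10.5 cylinder at (9.5, -1) contributes a regular 16-gon of circumradius 10.5 (area = (16/2)·10.500²·sin(360°/16) = 337.53 mm²); Taking the first minus the rest: starting from the result so far (516.15 mm²), the r=10.5 cylinder at (9.5, -1) partially overlaps it — only the 135.68 mm² overlap (of its 337.53 mm²) is removed, clipping the outline — area = 380.47 mm². So its area = 380.47 mm². Layer 35 (z = 7): the r=10 cylinder contributes a regular 16-gon of circumradius 10 (area = (16/2)·10.000²·sin(360°/16) = 306.15 mm²); the 12×17.5 cube at (4, 12) contributes its full rectangle (area 210.00 mm²); Merging all regions: the 2 present regions are separate (no shared area or edge), so areas and boundary lengths simply add and each stays a separate island — area = 516.15 mm²; the cylinder at (9.5, -1) does not reach this height (z outside [10, 26.5]); After the difference (first − rest): none of the subtracted shapes is present at this height, so that combined region is unchanged — area = 516.15 mm². So its area = 516.15 mm². Layer 35 is larger (516.15 vs 380.47 mm²).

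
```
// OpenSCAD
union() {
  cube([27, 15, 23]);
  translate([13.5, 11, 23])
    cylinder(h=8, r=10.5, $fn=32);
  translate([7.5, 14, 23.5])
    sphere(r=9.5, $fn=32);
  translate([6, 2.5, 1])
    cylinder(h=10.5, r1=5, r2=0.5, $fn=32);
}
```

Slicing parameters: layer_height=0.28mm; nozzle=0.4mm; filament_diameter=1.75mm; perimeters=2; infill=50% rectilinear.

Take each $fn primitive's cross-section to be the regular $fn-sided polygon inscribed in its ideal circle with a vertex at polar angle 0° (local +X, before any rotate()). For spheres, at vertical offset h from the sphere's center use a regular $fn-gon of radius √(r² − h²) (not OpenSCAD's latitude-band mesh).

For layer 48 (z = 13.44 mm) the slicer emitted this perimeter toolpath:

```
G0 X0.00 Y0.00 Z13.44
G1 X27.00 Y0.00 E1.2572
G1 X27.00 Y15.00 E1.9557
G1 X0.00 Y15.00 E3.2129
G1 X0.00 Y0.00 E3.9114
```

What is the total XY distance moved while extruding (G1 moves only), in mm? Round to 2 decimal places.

Sum the Euclidean lengths of each G1 segment: total = 84.00 mm.

84.00 mm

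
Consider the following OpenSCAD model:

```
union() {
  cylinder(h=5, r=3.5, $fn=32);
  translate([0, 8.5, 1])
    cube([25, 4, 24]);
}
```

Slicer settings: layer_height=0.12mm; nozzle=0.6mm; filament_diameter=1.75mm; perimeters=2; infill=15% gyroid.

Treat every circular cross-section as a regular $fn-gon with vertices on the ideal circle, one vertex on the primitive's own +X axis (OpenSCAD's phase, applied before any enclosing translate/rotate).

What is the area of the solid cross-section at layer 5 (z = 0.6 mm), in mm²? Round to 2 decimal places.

At z = 0.6 mm: the r=3.5 cylinder contributes a regular 32-gon of circumradius 3.5 (area = (32/2)·3.500²·sin(360°/32) = 38.24 mm²); the cube at (0, 8.5) is not intersected at this z (z outside [1, 25]); Taking the union: only the r=3.5 cylinder is present, so the union is just that shape — area = 38.24 mm². Overall, the cross-section is a single solid region. Net area = 38.24 mm².

38.24 mm²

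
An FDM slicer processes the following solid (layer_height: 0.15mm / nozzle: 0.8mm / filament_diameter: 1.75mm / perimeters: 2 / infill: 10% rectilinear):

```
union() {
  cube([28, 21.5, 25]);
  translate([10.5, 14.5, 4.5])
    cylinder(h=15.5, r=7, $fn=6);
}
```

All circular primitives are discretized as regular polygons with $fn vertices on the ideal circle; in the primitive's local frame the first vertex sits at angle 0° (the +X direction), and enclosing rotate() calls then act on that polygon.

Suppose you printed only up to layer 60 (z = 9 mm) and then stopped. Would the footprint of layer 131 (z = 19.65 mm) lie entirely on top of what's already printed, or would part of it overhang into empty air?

entirely on top

Compare the two slices. At z = 9: the cube is present — its section is the full 28×21.5 rectangle (area 602.00 mm²); the r=7 cylinder at (10.5, 14.5) gives a regular 6-gon of circumradius 7 (constant along its height) (area = (6/2)·7.000²·sin(360°/6) = 127.31 mm²); Taking the union: the r=7 cylinder at (10.5, 14.5) lies entirely inside the 28×21.5 cube, so the union is just the 28×21.5 cube — area = 602.00 mm². At z = 19.65: the cube (footprint 28×21.5) is included at this height (area 602.00 mm²); the cylinder at (10.5, 14.5): section is a regular 6-gon, circumradius r=7 (area = (6/2)·7.000²·sin(360°/6) = 127.31 mm²); Combining (union): the r=7 cylinder at (10.5, 14.5) lies entirely inside the 28×21.5 cube, so the union is just the 28×21.5 cube — area = 602.00 mm². Checking containment: the cross-section at z = 19.65 is a subset of the cross-section at z = 9.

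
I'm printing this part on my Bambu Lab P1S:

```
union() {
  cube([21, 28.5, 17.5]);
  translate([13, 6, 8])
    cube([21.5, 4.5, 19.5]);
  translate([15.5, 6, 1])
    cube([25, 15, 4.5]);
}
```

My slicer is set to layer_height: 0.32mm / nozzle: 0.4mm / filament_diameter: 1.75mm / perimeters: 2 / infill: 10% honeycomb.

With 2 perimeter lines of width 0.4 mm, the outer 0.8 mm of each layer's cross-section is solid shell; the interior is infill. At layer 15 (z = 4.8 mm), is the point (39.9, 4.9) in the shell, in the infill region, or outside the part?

At z = 4.8 mm: the 21×28.5 cube contributes its full rectangle; the cube at (13, 6) is absent (z outside [8, 27.5]); the cube at (15.5, 6) (footprint 25×15) is included at this height; Combining (union): the regions partially overlap (shared area 82.50 mm²), so overlapping operands fuse into one piece — 1 connected region. Overall, the cross-section is a single solid region. The nearest boundary edge runs (40.50, 6.00)→(21.00, 6.00); distance from the point to it = 1.10 mm. The point is not inside any of the regions above, so it lies outside the cross-section (1.10 mm from the nearest boundary).

outside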